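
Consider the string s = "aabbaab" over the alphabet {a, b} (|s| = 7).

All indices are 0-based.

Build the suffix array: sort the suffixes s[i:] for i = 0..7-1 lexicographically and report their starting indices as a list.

[4, 0, 5, 1, 6, 3, 2]

sorted suffixes:
  #0 SA[0]=4  'aab'
  #1 SA[1]=0  'aabbaab'
  #2 SA[2]=5  'ab'
  #3 SA[3]=1  'abbaab'
  #4 SA[4]=6  'b'
  #5 SA[5]=3  'baab'
  #6 SA[6]=2  'bbaab'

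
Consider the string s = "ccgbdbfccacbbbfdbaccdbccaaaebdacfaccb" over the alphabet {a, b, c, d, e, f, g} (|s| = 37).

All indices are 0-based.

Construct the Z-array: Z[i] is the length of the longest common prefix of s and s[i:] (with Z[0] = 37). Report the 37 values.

Z[0]=37
i=1: i≥r, start 0; Z[1]=1 extend→box=[1,2)
i=2: i≥r, start 0; Z[2]=0
i=3: i≥r, start 0; Z[3]=0
i=4: i≥r, start 0; Z[4]=0
i=5: i≥r, start 0; Z[5]=0
i=6: i≥r, start 0; Z[6]=0
i=7: i≥r, start 0; Z[7]=2 extend→box=[7,9)
i=8: min(r-i=1, Z[1]=1)=1; Z[8]=1
i=9: i≥r, start 0; Z[9]=0
i=10: i≥r, start 0; Z[10]=1 extend→box=[10,11)
i=11: i≥r, start 0; Z[11]=0
i=12: i≥r, start 0; Z[12]=0
i=13: i≥r, start 0; Z[13]=0
i=14: i≥r, start 0; Z[14]=0
i=15: i≥r, start 0; Z[15]=0
i=16: i≥r, start 0; Z[16]=0
i=17: i≥r, start 0; Z[17]=0
i=18: i≥r, start 0; Z[18]=2 extend→box=[18,20)
i=19: min(r-i=1, Z[1]=1)=1; Z[19]=1
i=20: i≥r, start 0; Z[20]=0
i=21: i≥r, start 0; Z[21]=0
i=22: i≥r, start 0; Z[22]=2 extend→box=[22,24)
i=23: min(r-i=1, Z[1]=1)=1; Z[23]=1
i=24: i≥r, start 0; Z[24]=0
i=25: i≥r, start 0; Z[25]=0
i=26: i≥r, start 0; Z[26]=0
i=27: i≥r, start 0; Z[27]=0
i=28: i≥r, start 0; Z[28]=0
i=29: i≥r, start 0; Z[29]=0
i=30: i≥r, start 0; Z[30]=0
i=31: i≥r, start 0; Z[31]=1 extend→box=[31,32)
i=32: i≥r, start 0; Z[32]=0
i=33: i≥r, start 0; Z[33]=0
i=34: i≥r, start 0; Z[34]=2 extend→box=[34,36)
i=35: min(r-i=1, Z[1]=1)=1; Z[35]=1
i=36: i≥r, start 0; Z[36]=0

[37, 1, 0, 0, 0, 0, 0, 2, 1, 0, 1, 0, 0, 0, 0, 0, 0, 0, 2, 1, 0, 0, 2, 1, 0, 0, 0, 0, 0, 0, 0, 1, 0, 0, 2, 1, 0]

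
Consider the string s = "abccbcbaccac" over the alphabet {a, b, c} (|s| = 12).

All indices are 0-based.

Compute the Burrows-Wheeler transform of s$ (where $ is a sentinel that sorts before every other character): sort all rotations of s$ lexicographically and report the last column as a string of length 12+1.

c$cbccaacbcab

rank  rotation       last
    0  $abccbcbaccac  c
    1  abccbcbaccac$  $
    2  ac$abccbcbacc  c
    3  accac$abccbcb  b
    4  baccac$abccbc  c
    5  bcbaccac$abcc  c
    6  bccbcbaccac$a  a
    7  c$abccbcbacca  a
    8  cac$abccbcbac  c
    9  cbaccac$abccb  b
   10  cbcbaccac$abc  c
   11  ccac$abccbcba  a
   12  ccbcbaccac$ab  b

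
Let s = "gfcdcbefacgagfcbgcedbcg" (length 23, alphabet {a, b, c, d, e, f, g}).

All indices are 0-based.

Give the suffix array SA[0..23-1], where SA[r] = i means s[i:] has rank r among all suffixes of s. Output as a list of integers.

rank | idx | suffix
   0 |   8 | acgagfcbgcedbcg
   1 |  11 | agfcbgcedbcg
   2 |  20 | bcg
   3 |   5 | befacgagfcbgcedbcg
   4 |  15 | bgcedbcg
   5 |   4 | cbefacgagfcbgcedbcg
   6 |  14 | cbgcedbcg
   7 |   2 | cdcbefacgagfcbgcedbcg
   8 |  17 | cedbcg
   9 |  21 | cg
  10 |   9 | cgagfcbgcedbcg
  11 |  19 | dbcg
  12 |   3 | dcbefacgagfcbgcedbcg
  13 |  18 | edbcg
  14 |   6 | efacgagfcbgcedbcg
  15 |   7 | facgagfcbgcedbcg
  16 |  13 | fcbgcedbcg
  17 |   1 | fcdcbefacgagfcbgcedbcg
  18 |  22 | g
  19 |  10 | gagfcbgcedbcg
  20 |  16 | gcedbcg
  21 |  12 | gfcbgcedbcg
  22 |   0 | gfcdcbefacgagfcbgcedbcg

[8, 11, 20, 5, 15, 4, 14, 2, 17, 21, 9, 19, 3, 18, 6, 7, 13, 1, 22, 10, 16, 12, 0]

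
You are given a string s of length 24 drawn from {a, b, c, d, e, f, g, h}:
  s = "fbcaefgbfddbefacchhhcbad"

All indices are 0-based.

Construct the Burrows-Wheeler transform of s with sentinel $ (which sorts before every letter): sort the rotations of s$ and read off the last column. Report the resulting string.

dfbccfdgbhacadfbae$befhhc

rank  rotation                   last
    0  $fbcaefgbfddbefacchhhcbad  d
    1  acchhhcbad$fbcaefgbfddbef  f
    2  ad$fbcaefgbfddbefacchhhcb  b
    3  aefgbfddbefacchhhcbad$fbc  c
    4  bad$fbcaefgbfddbefacchhhc  c
    5  bcaefgbfddbefacchhhcbad$f  f
    6  befacchhhcbad$fbcaefgbfdd  d
    7  bfddbefacchhhcbad$fbcaefg  g
    8  caefgbfddbefacchhhcbad$fb  b
    9  cbad$fbcaefgbfddbefacchhh  h
   10  cchhhcbad$fbcaefgbfddbefa  a
   11  chhhcbad$fbcaefgbfddbefac  c
   12  d$fbcaefgbfddbefacchhhcba  a
   13  dbefacchhhcbad$fbcaefgbfd  d
   14  ddbefacchhhcbad$fbcaefgbf  f
   15  efacchhhcbad$fbcaefgbfddb  b
   16  efgbfddbefacchhhcbad$fbca  a
   17  facchhhcbad$fbcaefgbfddbe  e
   18  fbcaefgbfddbefacchhhcbad$  $
   19  fddbefacchhhcbad$fbcaefgb  b
   20  fgbfddbefacchhhcbad$fbcae  e
   21  gbfddbefacchhhcbad$fbcaef  f
   22  hcbad$fbcaefgbfddbefacchh  h
   23  hhcbad$fbcaefgbfddbefacch  h
   24  hhhcbad$fbcaefgbfddbefacc  c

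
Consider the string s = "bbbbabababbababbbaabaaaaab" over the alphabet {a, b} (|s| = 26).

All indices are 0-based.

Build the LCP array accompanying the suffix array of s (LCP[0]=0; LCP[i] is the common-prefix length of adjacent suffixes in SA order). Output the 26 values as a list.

sorted suffixes:
  #0 SA[0]=20  'aaaaab'
  #1 SA[1]=21  'aaaab'
  #2 SA[2]=22  'aaab'
  #3 SA[3]=23  'aab'
  #4 SA[4]=17  'aabaaaaab'
  #5 SA[5]=24  'ab'
  #6 SA[6]=18  'abaaaaab'
  #7 SA[7]=4  'abababbababbbaabaaaaab'
  #8 SA[8]=6  'ababbababbbaabaaaaab'
  #9 SA[9]=11  'ababbbaabaaaaab'
  #10 SA[10]=8  'abbababbbaabaaaaab'
  #11 SA[11]=13  'abbbaabaaaaab'
  #12 SA[12]=25  'b'
  #13 SA[13]=19  'baaaaab'
  #14 SA[14]=16  'baabaaaaab'
  #15 SA[15]=3  'babababbababbbaabaaaaab'
  #16 SA[16]=5  'bababbababbbaabaaaaab'
  #17 SA[17]=10  'bababbbaabaaaaab'
  #18 SA[18]=7  'babbababbbaabaaaaab'
  #19 SA[19]=12  'babbbaabaaaaab'
  #20 SA[20]=15  'bbaabaaaaab'
  #21 SA[21]=2  'bbabababbababbbaabaaaaab'
  #22 SA[22]=9  'bbababbbaabaaaaab'
  #23 SA[23]=14  'bbbaabaaaaab'
  #24 SA[24]=1  'bbbabababbababbbaabaaaaab'
  #25 SA[25]=0  'bbbbabababbababbbaabaaaaab'

SA = [20, 21, 22, 23, 17, 24, 18, 4, 6, 11, 8, 13, 25, 19, 16, 3, 5, 10, 7, 12, 15, 2, 9, 14, 1, 0]
[i] adj suffixes → lcp
  [1] 20/21 → 4 ('aaaa')
  [2] 21/22 → 3 ('aaa')
  [3] 22/23 → 2 ('aa')
  [4] 23/17 → 3 ('aab')
  [5] 17/24 → 1 ('a')
  [6] 24/18 → 2 ('ab')
  [7] 18/4 → 3 ('aba')
  [8] 4/6 → 4 ('abab')
  [9] 6/11 → 5 ('ababb')
  [10] 11/8 → 2 ('ab')
  [11] 8/13 → 3 ('abb')
  [12] 13/25 → 0 ('')
  [13] 25/19 → 1 ('b')
  [14] 19/16 → 3 ('baa')
  [15] 16/3 → 2 ('ba')
  [16] 3/5 → 5 ('babab')
  [17] 5/10 → 6 ('bababb')
  [18] 10/7 → 3 ('bab')
  [19] 7/12 → 4 ('babb')
  [20] 12/15 → 1 ('b')
  [21] 15/2 → 3 ('bba')
  [22] 2/9 → 6 ('bbabab')
  [23] 9/14 → 2 ('bb')
  [24] 14/1 → 4 ('bbba')
  [25] 1/0 → 3 ('bbb')

[0, 4, 3, 2, 3, 1, 2, 3, 4, 5, 2, 3, 0, 1, 3, 2, 5, 6, 3, 4, 1, 3, 6, 2, 4, 3]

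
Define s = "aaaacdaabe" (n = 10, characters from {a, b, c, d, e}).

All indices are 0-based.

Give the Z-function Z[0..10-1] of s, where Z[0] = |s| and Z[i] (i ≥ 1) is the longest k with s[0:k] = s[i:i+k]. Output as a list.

Z[0]=10
i=1: i≥r, start 0; Z[1]=3 extend→box=[1,4)
i=2: min(r-i=2, Z[1]=3)=2; Z[2]=2
i=3: min(r-i=1, Z[2]=2)=1; Z[3]=1
i=4: i≥r, start 0; Z[4]=0
i=5: i≥r, start 0; Z[5]=0
i=6: i≥r, start 0; Z[6]=2 extend→box=[6,8)
i=7: min(r-i=1, Z[1]=3)=1; Z[7]=1
i=8: i≥r, start 0; Z[8]=0
i=9: i≥r, start 0; Z[9]=0

[10, 3, 2, 1, 0, 0, 2, 1, 0, 0]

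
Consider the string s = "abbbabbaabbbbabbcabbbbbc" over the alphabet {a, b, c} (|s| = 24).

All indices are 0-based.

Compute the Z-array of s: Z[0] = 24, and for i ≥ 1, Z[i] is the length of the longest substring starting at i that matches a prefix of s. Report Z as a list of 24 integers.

Z[0]=24
i=1: i≥r, start 0; Z[1]=0
i=2: i≥r, start 0; Z[2]=0
i=3: i≥r, start 0; Z[3]=0
i=4: i≥r, start 0; Z[4]=3 grow→box=[4,7)
i=5: min(r-i=2, Z[1]=0)=0; Z[5]=0
i=6: min(r-i=1, Z[2]=0)=0; Z[6]=0
i=7: i≥r, start 0; Z[7]=1 grow→box=[7,8)
i=8: i≥r, start 0; Z[8]=4 grow→box=[8,12)
i=9: min(r-i=3, Z[1]=0)=0; Z[9]=0
i=10: min(r-i=2, Z[2]=0)=0; Z[10]=0
i=11: min(r-i=1, Z[3]=0)=0; Z[11]=0
i=12: i≥r, start 0; Z[12]=0
i=13: i≥r, start 0; Z[13]=3 grow→box=[13,16)
i=14: min(r-i=2, Z[1]=0)=0; Z[14]=0
i=15: min(r-i=1, Z[2]=0)=0; Z[15]=0
i=16: i≥r, start 0; Z[16]=0
i=17: i≥r, start 0; Z[17]=4 grow→box=[17,21)
i=18: min(r-i=3, Z[1]=0)=0; Z[18]=0
i=19: min(r-i=2, Z[2]=0)=0; Z[19]=0
i=20: min(r-i=1, Z[3]=0)=0; Z[20]=0
i=21: i≥r, start 0; Z[21]=0
i=22: i≥r, start 0; Z[22]=0
i=23: i≥r, start 0; Z[23]=0

[24, 0, 0, 0, 3, 0, 0, 1, 4, 0, 0, 0, 0, 3, 0, 0, 0, 4, 0, 0, 0, 0, 0, 0]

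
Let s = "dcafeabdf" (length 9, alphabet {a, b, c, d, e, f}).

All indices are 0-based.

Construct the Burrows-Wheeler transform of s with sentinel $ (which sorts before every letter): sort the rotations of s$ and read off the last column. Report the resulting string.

fecad$bfda

rank  rotation    last
    0  $dcafeabdf  f
    1  abdf$dcafe  e
    2  afeabdf$dc  c
    3  bdf$dcafea  a
    4  cafeabdf$d  d
    5  dcafeabdf$  $
    6  df$dcafeab  b
    7  eabdf$dcaf  f
    8  f$dcafeabd  d
    9  feabdf$dca  a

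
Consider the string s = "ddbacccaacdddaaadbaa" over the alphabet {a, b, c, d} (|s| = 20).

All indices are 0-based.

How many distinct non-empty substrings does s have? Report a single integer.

184

rank→(start, suffix):
  0 → (19, 'a')
  1 → (18, 'aa')
  2 → (13, 'aaadbaa')
  3 → (7, 'aacdddaaadbaa')
  4 → (14, 'aadbaa')
  5 → (3, 'acccaacdddaaadbaa')
  6 → (8, 'acdddaaadbaa')
  7 → (15, 'adbaa')
  8 → (17, 'baa')
  9 → (2, 'bacccaacdddaaadbaa')
  10 → (6, 'caacdddaaadbaa')
  11 → (5, 'ccaacdddaaadbaa')
  12 → (4, 'cccaacdddaaadbaa')
  13 → (9, 'cdddaaadbaa')
  14 → (12, 'daaadbaa')
  15 → (16, 'dbaa')
  16 → (1, 'dbacccaacdddaaadbaa')
  17 → (11, 'ddaaadbaa')
  18 → (0, 'ddbacccaacdddaaadbaa')
  19 → (10, 'dddaaadbaa')

SA = [19, 18, 13, 7, 14, 3, 8, 15, 17, 2, 6, 5, 4, 9, 12, 16, 1, 11, 0, 10]
[i] adj suffixes → lcp
  [1] 19/18 → 1 ('a')
  [2] 18/13 → 2 ('aa')
  [3] 13/7 → 2 ('aa')
  [4] 7/14 → 2 ('aa')
  [5] 14/3 → 1 ('a')
  [6] 3/8 → 2 ('ac')
  [7] 8/15 → 1 ('a')
  [8] 15/17 → 0 ('')
  [9] 17/2 → 2 ('ba')
  [10] 2/6 → 0 ('')
  [11] 6/5 → 1 ('c')
  [12] 5/4 → 2 ('cc')
  [13] 4/9 → 1 ('c')
  [14] 9/12 → 0 ('')
  [15] 12/16 → 1 ('d')
  [16] 16/1 → 3 ('dba')
  [17] 1/11 → 1 ('d')
  [18] 11/0 → 2 ('dd')
  [19] 0/10 → 2 ('dd')

n(n+1)/2 = 20·21/2 = 210
Σ LCP = 0 + 1 + 2 + 2 + 2 + 1 + 2 + 1 + 0 + 2 + 0 + 1 + 2 + 1 + 0 + 1 + 3 + 1 + 2 + 2 = 26
distinct = 210 − 26 = 184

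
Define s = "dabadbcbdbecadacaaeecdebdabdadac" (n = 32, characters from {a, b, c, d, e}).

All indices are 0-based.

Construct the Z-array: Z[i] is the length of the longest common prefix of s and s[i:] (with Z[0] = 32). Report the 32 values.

[32, 0, 0, 0, 1, 0, 0, 0, 1, 0, 0, 0, 0, 2, 0, 0, 0, 0, 0, 0, 0, 1, 0, 0, 3, 0, 0, 2, 0, 2, 0, 0]

Z[0]=32
i=1: outside box; Z[1]=0
i=2: outside box; Z[2]=0
i=3: outside box; Z[3]=0
i=4: outside box; Z[4]=1 grow→box=[4,5)
i=5: outside box; Z[5]=0
i=6: outside box; Z[6]=0
i=7: outside box; Z[7]=0
i=8: outside box; Z[8]=1 grow→box=[8,9)
i=9: outside box; Z[9]=0
i=10: outside box; Z[10]=0
i=11: outside box; Z[11]=0
i=12: outside box; Z[12]=0
i=13: outside box; Z[13]=2 grow→box=[13,15)
i=14: min(r-i=1, Z[1]=0)=0; Z[14]=0
i=15: outside box; Z[15]=0
i=16: outside box; Z[16]=0
i=17: outside box; Z[17]=0
i=18: outside box; Z[18]=0
i=19: outside box; Z[19]=0
i=20: outside box; Z[20]=0
i=21: outside box; Z[21]=1 grow→box=[21,22)
i=22: outside box; Z[22]=0
i=23: outside box; Z[23]=0
i=24: outside box; Z[24]=3 grow→box=[24,27)
i=25: min(r-i=2, Z[1]=0)=0; Z[25]=0
i=26: min(r-i=1, Z[2]=0)=0; Z[26]=0
i=27: outside box; Z[27]=2 grow→box=[27,29)
i=28: min(r-i=1, Z[1]=0)=0; Z[28]=0
i=29: outside box; Z[29]=2 grow→box=[29,31)
i=30: min(r-i=1, Z[1]=0)=0; Z[30]=0
i=31: outside box; Z[31]=0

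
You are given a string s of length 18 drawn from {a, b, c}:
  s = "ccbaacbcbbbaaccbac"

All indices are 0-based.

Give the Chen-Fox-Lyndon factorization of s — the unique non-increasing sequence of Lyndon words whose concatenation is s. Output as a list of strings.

["c", "c", "b", "aacbcbbbaaccbac"]

emit factor 1: 'c' (i=0, period=1)
emit factor 2: 'c' (i=1, period=1)
emit factor 3: 'b' (i=2, period=1)
emit factor 4: 'aacbcbbbaaccbac' (i=3, period=15)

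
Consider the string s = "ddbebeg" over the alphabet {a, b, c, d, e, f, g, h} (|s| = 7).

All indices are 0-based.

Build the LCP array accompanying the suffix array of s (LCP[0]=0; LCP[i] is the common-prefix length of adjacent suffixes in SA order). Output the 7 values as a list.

sorted suffixes:
  #0 SA[0]=2  'bebeg'
  #1 SA[1]=4  'beg'
  #2 SA[2]=1  'dbebeg'
  #3 SA[3]=0  'ddbebeg'
  #4 SA[4]=3  'ebeg'
  #5 SA[5]=5  'eg'
  #6 SA[6]=6  'g'

SA = [2, 4, 1, 0, 3, 5, 6]
rank  pair      lcp
   1  s[2:],s[4:]  2  'be'
   2  s[4:],s[1:]  0  ''
   3  s[1:],s[0:]  1  'd'
   4  s[0:],s[3:]  0  ''
   5  s[3:],s[5:]  1  'e'
   6  s[5:],s[6:]  0  ''

[0, 2, 0, 1, 0, 1, 0]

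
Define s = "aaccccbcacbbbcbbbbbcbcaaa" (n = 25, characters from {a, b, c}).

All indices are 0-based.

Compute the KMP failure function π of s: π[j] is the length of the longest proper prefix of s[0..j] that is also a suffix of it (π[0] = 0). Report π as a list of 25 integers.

[0, 1, 0, 0, 0, 0, 0, 0, 1, 0, 0, 0, 0, 0, 0, 0, 0, 0, 0, 0, 0, 0, 1, 2, 2]

π[0] = 0
j=1 s[j]='a': π[1]=1 (border 'a')
j=2 s[j]='c': k: 1→0; π[2]=0 (border '')
j=3 s[j]='c': π[3]=0 (border '')
j=4 s[j]='c': π[4]=0 (border '')
j=5 s[j]='c': π[5]=0 (border '')
j=6 s[j]='b': π[6]=0 (border '')
j=7 s[j]='c': π[7]=0 (border '')
j=8 s[j]='a': π[8]=1 (border 'a')
j=9 s[j]='c': k: 1→0; π[9]=0 (border '')
j=10 s[j]='b': π[10]=0 (border '')
j=11 s[j]='b': π[11]=0 (border '')
j=12 s[j]='b': π[12]=0 (border '')
j=13 s[j]='c': π[13]=0 (border '')
j=14 s[j]='b': π[14]=0 (border '')
j=15 s[j]='b': π[15]=0 (border '')
j=16 s[j]='b': π[16]=0 (border '')
j=17 s[j]='b': π[17]=0 (border '')
j=18 s[j]='b': π[18]=0 (border '')
j=19 s[j]='c': π[19]=0 (border '')
j=20 s[j]='b': π[20]=0 (border '')
j=21 s[j]='c': π[21]=0 (border '')
j=22 s[j]='a': π[22]=1 (border 'a')
j=23 s[j]='a': π[23]=2 (border 'aa')
j=24 s[j]='a': k: 2→1; π[24]=2 (border 'aa')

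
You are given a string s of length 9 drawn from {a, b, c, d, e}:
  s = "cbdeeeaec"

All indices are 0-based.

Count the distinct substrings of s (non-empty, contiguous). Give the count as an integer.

40

sorted suffixes:
  #0 SA[0]=6  'aec'
  #1 SA[1]=1  'bdeeeaec'
  #2 SA[2]=8  'c'
  #3 SA[3]=0  'cbdeeeaec'
  #4 SA[4]=2  'deeeaec'
  #5 SA[5]=5  'eaec'
  #6 SA[6]=7  'ec'
  #7 SA[7]=4  'eeaec'
  #8 SA[8]=3  'eeeaec'

SA = [6, 1, 8, 0, 2, 5, 7, 4, 3]
i: (SA[i-1],SA[i]) lcp shared
  1: (6,1) 0 ''
  2: (1,8) 0 ''
  3: (8,0) 1 'c'
  4: (0,2) 0 ''
  5: (2,5) 0 ''
  6: (5,7) 1 'e'
  7: (7,4) 1 'e'
  8: (4,3) 2 'ee'

n(n+1)/2 = 9·10/2 = 45
Σ LCP = 0 + 0 + 0 + 1 + 0 + 0 + 1 + 1 + 2 = 5
distinct = 45 − 5 = 40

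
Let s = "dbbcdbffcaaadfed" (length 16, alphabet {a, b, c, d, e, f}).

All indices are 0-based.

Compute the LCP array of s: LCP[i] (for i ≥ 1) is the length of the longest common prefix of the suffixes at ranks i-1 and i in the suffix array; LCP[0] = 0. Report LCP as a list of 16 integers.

rank→(start, suffix):
  0 → (9, 'aaadfed')
  1 → (10, 'aadfed')
  2 → (11, 'adfed')
  3 → (1, 'bbcdbffcaaadfed')
  4 → (2, 'bcdbffcaaadfed')
  5 → (5, 'bffcaaadfed')
  6 → (8, 'caaadfed')
  7 → (3, 'cdbffcaaadfed')
  8 → (15, 'd')
  9 → (0, 'dbbcdbffcaaadfed')
  10 → (4, 'dbffcaaadfed')
  11 → (12, 'dfed')
  12 → (14, 'ed')
  13 → (7, 'fcaaadfed')
  14 → (13, 'fed')
  15 → (6, 'ffcaaadfed')

SA = [9, 10, 11, 1, 2, 5, 8, 3, 15, 0, 4, 12, 14, 7, 13, 6]
[i] adj suffixes → lcp
  [1] 9/10 → 2 ('aa')
  [2] 10/11 → 1 ('a')
  [3] 11/1 → 0 ('')
  [4] 1/2 → 1 ('b')
  [5] 2/5 → 1 ('b')
  [6] 5/8 → 0 ('')
  [7] 8/3 → 1 ('c')
  [8] 3/15 → 0 ('')
  [9] 15/0 → 1 ('d')
  [10] 0/4 → 2 ('db')
  [11] 4/12 → 1 ('d')
  [12] 12/14 → 0 ('')
  [13] 14/7 → 0 ('')
  [14] 7/13 → 1 ('f')
  [15] 13/6 → 1 ('f')

[0, 2, 1, 0, 1, 1, 0, 1, 0, 1, 2, 1, 0, 0, 1, 1]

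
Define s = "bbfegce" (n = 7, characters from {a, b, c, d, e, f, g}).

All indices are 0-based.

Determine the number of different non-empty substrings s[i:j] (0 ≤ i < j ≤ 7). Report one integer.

26

rank→(start, suffix):
  0 → (0, 'bbfegce')
  1 → (1, 'bfegce')
  2 → (5, 'ce')
  3 → (6, 'e')
  4 → (3, 'egce')
  5 → (2, 'fegce')
  6 → (4, 'gce')

SA = [0, 1, 5, 6, 3, 2, 4]
[i] adj suffixes → lcp
  [1] 0/1 → 1 ('b')
  [2] 1/5 → 0 ('')
  [3] 5/6 → 0 ('')
  [4] 6/3 → 1 ('e')
  [5] 3/2 → 0 ('')
  [6] 2/4 → 0 ('')

n(n+1)/2 = 7·8/2 = 28
Σ LCP = 0 + 1 + 0 + 0 + 1 + 0 + 0 = 2
distinct = 28 − 2 = 26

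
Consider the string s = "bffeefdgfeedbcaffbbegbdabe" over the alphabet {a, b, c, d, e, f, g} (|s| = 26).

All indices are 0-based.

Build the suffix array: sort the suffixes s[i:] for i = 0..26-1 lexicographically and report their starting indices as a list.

rank | idx | suffix
   0 |  23 | abe
   1 |  14 | affbbegbdabe
   2 |  17 | bbegbdabe
   3 |  12 | bcaffbbegbdabe
   4 |  21 | bdabe
   5 |  24 | be
   6 |  18 | begbdabe
   7 |   0 | bffeefdgfeedbcaffbbegbdabe
   8 |  13 | caffbbegbdabe
   9 |  22 | dabe
  10 |  11 | dbcaffbbegbdabe
  11 |   6 | dgfeedbcaffbbegbdabe
  12 |  25 | e
  13 |  10 | edbcaffbbegbdabe
  14 |   9 | eedbcaffbbegbdabe
  15 |   3 | eefdgfeedbcaffbbegbdabe
  16 |   4 | efdgfeedbcaffbbegbdabe
  17 |  19 | egbdabe
  18 |  16 | fbbegbdabe
  19 |   5 | fdgfeedbcaffbbegbdabe
  20 |   8 | feedbcaffbbegbdabe
  21 |   2 | feefdgfeedbcaffbbegbdabe
  22 |  15 | ffbbegbdabe
  23 |   1 | ffeefdgfeedbcaffbbegbdabe
  24 |  20 | gbdabe
  25 |   7 | gfeedbcaffbbegbdabe

[23, 14, 17, 12, 21, 24, 18, 0, 13, 22, 11, 6, 25, 10, 9, 3, 4, 19, 16, 5, 8, 2, 15, 1, 20, 7]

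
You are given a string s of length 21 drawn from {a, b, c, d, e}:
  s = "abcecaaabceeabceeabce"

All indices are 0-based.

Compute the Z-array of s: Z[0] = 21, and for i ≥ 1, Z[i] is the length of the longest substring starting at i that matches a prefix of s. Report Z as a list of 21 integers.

Z[0]=21
i=1: fresh scan; Z[1]=0
i=2: fresh scan; Z[2]=0
i=3: fresh scan; Z[3]=0
i=4: fresh scan; Z[4]=0
i=5: fresh scan; Z[5]=1 extend→box=[5,6)
i=6: fresh scan; Z[6]=1 extend→box=[6,7)
i=7: fresh scan; Z[7]=4 extend→box=[7,11)
i=8: min(r-i=3, Z[1]=0)=0; Z[8]=0
i=9: min(r-i=2, Z[2]=0)=0; Z[9]=0
i=10: min(r-i=1, Z[3]=0)=0; Z[10]=0
i=11: fresh scan; Z[11]=0
i=12: fresh scan; Z[12]=4 extend→box=[12,16)
i=13: min(r-i=3, Z[1]=0)=0; Z[13]=0
i=14: min(r-i=2, Z[2]=0)=0; Z[14]=0
i=15: min(r-i=1, Z[3]=0)=0; Z[15]=0
i=16: fresh scan; Z[16]=0
i=17: fresh scan; Z[17]=4 extend→box=[17,21)
i=18: min(r-i=3, Z[1]=0)=0; Z[18]=0
i=19: min(r-i=2, Z[2]=0)=0; Z[19]=0
i=20: min(r-i=1, Z[3]=0)=0; Z[20]=0

[21, 0, 0, 0, 0, 1, 1, 4, 0, 0, 0, 0, 4, 0, 0, 0, 0, 4, 0, 0, 0]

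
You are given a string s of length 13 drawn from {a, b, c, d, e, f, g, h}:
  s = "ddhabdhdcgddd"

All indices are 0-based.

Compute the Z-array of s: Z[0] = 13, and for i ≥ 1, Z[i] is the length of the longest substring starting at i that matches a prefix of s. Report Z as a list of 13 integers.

[13, 1, 0, 0, 0, 1, 0, 1, 0, 0, 2, 2, 1]

Z[0]=13
i=1: fresh scan; Z[1]=1 scan→box=[1,2)
i=2: fresh scan; Z[2]=0
i=3: fresh scan; Z[3]=0
i=4: fresh scan; Z[4]=0
i=5: fresh scan; Z[5]=1 scan→box=[5,6)
i=6: fresh scan; Z[6]=0
i=7: fresh scan; Z[7]=1 scan→box=[7,8)
i=8: fresh scan; Z[8]=0
i=9: fresh scan; Z[9]=0
i=10: fresh scan; Z[10]=2 scan→box=[10,12)
i=11: min(r-i=1, Z[1]=1)=1; Z[11]=2 scan→box=[11,13)
i=12: min(r-i=1, Z[1]=1)=1; Z[12]=1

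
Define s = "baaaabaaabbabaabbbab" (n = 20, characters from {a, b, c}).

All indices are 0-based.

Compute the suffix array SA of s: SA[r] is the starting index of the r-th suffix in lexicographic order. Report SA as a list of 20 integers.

rank | idx | suffix
   0 |   1 | aaaabaaabbabaabbbab
   1 |   2 | aaabaaabbabaabbbab
   2 |   6 | aaabbabaabbbab
   3 |   3 | aabaaabbabaabbbab
   4 |   7 | aabbabaabbbab
   5 |  13 | aabbbab
   6 |  18 | ab
   7 |   4 | abaaabbabaabbbab
   8 |  11 | abaabbbab
   9 |   8 | abbabaabbbab
  10 |  14 | abbbab
  11 |  19 | b
  12 |   0 | baaaabaaabbabaabbbab
  13 |   5 | baaabbabaabbbab
  14 |  12 | baabbbab
  15 |  17 | bab
  16 |  10 | babaabbbab
  17 |  16 | bbab
  18 |   9 | bbabaabbbab
  19 |  15 | bbbab

[1, 2, 6, 3, 7, 13, 18, 4, 11, 8, 14, 19, 0, 5, 12, 17, 10, 16, 9, 15]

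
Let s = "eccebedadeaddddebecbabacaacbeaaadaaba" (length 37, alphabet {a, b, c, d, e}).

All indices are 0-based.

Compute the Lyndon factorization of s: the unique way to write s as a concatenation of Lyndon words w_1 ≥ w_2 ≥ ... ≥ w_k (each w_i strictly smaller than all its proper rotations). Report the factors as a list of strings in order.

emit factor 1: 'e' (i=0, period=1)
emit factor 2: 'cce' (i=1, period=3)
emit factor 3: 'bed' (i=4, period=3)
emit factor 4: 'ade' (i=7, period=3)
emit factor 5: 'addddebecb' (i=10, period=10)
emit factor 6: 'abac' (i=20, period=4)
emit factor 7: 'aacbe' (i=24, period=5)
emit factor 8: 'aaadaab' (i=29, period=7)
emit factor 9: 'a' (i=36, period=1)

["e", "cce", "bed", "ade", "addddebecb", "abac", "aacbe", "aaadaab", "a"]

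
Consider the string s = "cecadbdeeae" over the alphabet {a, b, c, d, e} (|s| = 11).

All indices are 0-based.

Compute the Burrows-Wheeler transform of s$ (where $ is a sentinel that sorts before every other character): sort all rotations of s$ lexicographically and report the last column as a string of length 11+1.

ecede$abaecd

rank  rotation      last
    0  $cecadbdeeae  e
    1  adbdeeae$cec  c
    2  ae$cecadbdee  e
    3  bdeeae$cecad  d
    4  cadbdeeae$ce  e
    5  cecadbdeeae$  $
    6  dbdeeae$ceca  a
    7  deeae$cecadb  b
    8  e$cecadbdeea  a
    9  eae$cecadbde  e
   10  ecadbdeeae$c  c
   11  eeae$cecadbd  d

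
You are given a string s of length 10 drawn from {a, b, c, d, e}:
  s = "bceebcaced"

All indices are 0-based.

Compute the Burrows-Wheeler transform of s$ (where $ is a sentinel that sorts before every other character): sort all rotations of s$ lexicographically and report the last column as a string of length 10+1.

rank  rotation     last
    0  $bceebcaced  d
    1  aced$bceebc  c
    2  bcaced$bcee  e
    3  bceebcaced$  $
    4  caced$bceeb  b
    5  ced$bceebca  a
    6  ceebcaced$b  b
    7  d$bceebcace  e
    8  ebcaced$bce  e
    9  ed$bceebcac  c
   10  eebcaced$bc  c

dce$babeecc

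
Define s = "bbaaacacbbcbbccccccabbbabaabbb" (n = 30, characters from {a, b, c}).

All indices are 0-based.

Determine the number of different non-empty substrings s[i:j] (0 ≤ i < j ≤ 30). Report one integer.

404

rank | idx | suffix
   0 |   2 | aaacacbbcbbccccccabbbabaabbb
   1 |  25 | aabbb
   2 |   3 | aacacbbcbbccccccabbbabaabbb
   3 |  23 | abaabbb
   4 |  26 | abbb
   5 |  19 | abbbabaabbb
   6 |   4 | acacbbcbbccccccabbbabaabbb
   7 |   6 | acbbcbbccccccabbbabaabbb
   8 |  29 | b
   9 |   1 | baaacacbbcbbccccccabbbabaabbb
  10 |  24 | baabbb
  11 |  22 | babaabbb
  12 |  28 | bb
  13 |   0 | bbaaacacbbcbbccccccabbbabaabbb
  14 |  21 | bbabaabbb
  15 |  27 | bbb
  16 |  20 | bbbabaabbb
  17 |   8 | bbcbbccccccabbbabaabbb
  18 |  11 | bbccccccabbbabaabbb
  19 |   9 | bcbbccccccabbbabaabbb
  20 |  12 | bccccccabbbabaabbb
  21 |  18 | cabbbabaabbb
  22 |   5 | cacbbcbbccccccabbbabaabbb
  23 |   7 | cbbcbbccccccabbbabaabbb
  24 |  10 | cbbccccccabbbabaabbb
  25 |  17 | ccabbbabaabbb
  26 |  16 | cccabbbabaabbb
  27 |  15 | ccccabbbabaabbb
  28 |  14 | cccccabbbabaabbb
  29 |  13 | ccccccabbbabaabbb

SA = [2, 25, 3, 23, 26, 19, 4, 6, 29, 1, 24, 22, 28, 0, 21, 27, 20, 8, 11, 9, 12, 18, 5, 7, 10, 17, 16, 15, 14, 13]
i: (SA[i-1],SA[i]) lcp shared
  1: (2,25) 2 'aa'
  2: (25,3) 2 'aa'
  3: (3,23) 1 'a'
  4: (23,26) 2 'ab'
  5: (26,19) 4 'abbb'
  6: (19,4) 1 'a'
  7: (4,6) 2 'ac'
  8: (6,29) 0 ''
  9: (29,1) 1 'b'
  10: (1,24) 3 'baa'
  11: (24,22) 2 'ba'
  12: (22,28) 1 'b'
  13: (28,0) 2 'bb'
  14: (0,21) 3 'bba'
  15: (21,27) 2 'bb'
  16: (27,20) 3 'bbb'
  17: (20,8) 2 'bb'
  18: (8,11) 3 'bbc'
  19: (11,9) 1 'b'
  20: (9,12) 2 'bc'
  21: (12,18) 0 ''
  22: (18,5) 2 'ca'
  23: (5,7) 1 'c'
  24: (7,10) 4 'cbbc'
  25: (10,17) 1 'c'
  26: (17,16) 2 'cc'
  27: (16,15) 3 'ccc'
  28: (15,14) 4 'cccc'
  29: (14,13) 5 'ccccc'

n(n+1)/2 = 30·31/2 = 465
Σ LCP = 0 + 2 + 2 + 1 + 2 + 4 + 1 + 2 + 0 + 1 + 3 + 2 + 1 + 2 + 3 + 2 + 3 + 2 + 3 + 1 + 2 + 0 + 2 + 1 + 4 + 1 + 2 + 3 + 4 + 5 = 61
distinct = 465 − 61 = 404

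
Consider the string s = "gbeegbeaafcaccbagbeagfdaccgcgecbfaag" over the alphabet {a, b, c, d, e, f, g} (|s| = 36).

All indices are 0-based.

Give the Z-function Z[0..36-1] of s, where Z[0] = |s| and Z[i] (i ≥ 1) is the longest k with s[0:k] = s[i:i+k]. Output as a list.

Z[0]=36
i=1: fresh scan; Z[1]=0
i=2: fresh scan; Z[2]=0
i=3: fresh scan; Z[3]=0
i=4: fresh scan; Z[4]=3 grow→box=[4,7)
i=5: min(r-i=2, Z[1]=0)=0; Z[5]=0
i=6: min(r-i=1, Z[2]=0)=0; Z[6]=0
i=7: fresh scan; Z[7]=0
i=8: fresh scan; Z[8]=0
i=9: fresh scan; Z[9]=0
i=10: fresh scan; Z[10]=0
i=11: fresh scan; Z[11]=0
i=12: fresh scan; Z[12]=0
i=13: fresh scan; Z[13]=0
i=14: fresh scan; Z[14]=0
i=15: fresh scan; Z[15]=0
i=16: fresh scan; Z[16]=3 grow→box=[16,19)
i=17: min(r-i=2, Z[1]=0)=0; Z[17]=0
i=18: min(r-i=1, Z[2]=0)=0; Z[18]=0
i=19: fresh scan; Z[19]=0
i=20: fresh scan; Z[20]=1 grow→box=[20,21)
i=21: fresh scan; Z[21]=0
i=22: fresh scan; Z[22]=0
i=23: fresh scan; Z[23]=0
i=24: fresh scan; Z[24]=0
i=25: fresh scan; Z[25]=0
i=26: fresh scan; Z[26]=1 grow→box=[26,27)
i=27: fresh scan; Z[27]=0
i=28: fresh scan; Z[28]=1 grow→box=[28,29)
i=29: fresh scan; Z[29]=0
i=30: fresh scan; Z[30]=0
i=31: fresh scan; Z[31]=0
i=32: fresh scan; Z[32]=0
i=33: fresh scan; Z[33]=0
i=34: fresh scan; Z[34]=0
i=35: fresh scan; Z[35]=1 grow→box=[35,36)

[36, 0, 0, 0, 3, 0, 0, 0, 0, 0, 0, 0, 0, 0, 0, 0, 3, 0, 0, 0, 1, 0, 0, 0, 0, 0, 1, 0, 1, 0, 0, 0, 0, 0, 0, 1]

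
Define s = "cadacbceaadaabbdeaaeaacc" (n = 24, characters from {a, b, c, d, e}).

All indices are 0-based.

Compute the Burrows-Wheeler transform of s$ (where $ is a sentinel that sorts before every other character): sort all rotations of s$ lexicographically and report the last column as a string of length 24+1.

rank  rotation                   last
    0  $cadacbceaadaabbdeaaeaacc  c
    1  aabbdeaaeaacc$cadacbceaad  d
    2  aacc$cadacbceaadaabbdeaae  e
    3  aadaabbdeaaeaacc$cadacbce  e
    4  aaeaacc$cadacbceaadaabbde  e
    5  abbdeaaeaacc$cadacbceaada  a
    6  acbceaadaabbdeaaeaacc$cad  d
    7  acc$cadacbceaadaabbdeaaea  a
    8  adaabbdeaaeaacc$cadacbcea  a
    9  adacbceaadaabbdeaaeaacc$c  c
   10  aeaacc$cadacbceaadaabbdea  a
   11  bbdeaaeaacc$cadacbceaadaa  a
   12  bceaadaabbdeaaeaacc$cadac  c
   13  bdeaaeaacc$cadacbceaadaab  b
   14  c$cadacbceaadaabbdeaaeaac  c
   15  cadacbceaadaabbdeaaeaacc$  $
   16  cbceaadaabbdeaaeaacc$cada  a
   17  cc$cadacbceaadaabbdeaaeaa  a
   18  ceaadaabbdeaaeaacc$cadacb  b
   19  daabbdeaaeaacc$cadacbceaa  a
   20  dacbceaadaabbdeaaeaacc$ca  a
   21  deaaeaacc$cadacbceaadaabb  b
   22  eaacc$cadacbceaadaabbdeaa  a
   23  eaadaabbdeaaeaacc$cadacbc  c
   24  eaaeaacc$cadacbceaadaabbd  d

cdeeeadaacaacbc$aabaabacd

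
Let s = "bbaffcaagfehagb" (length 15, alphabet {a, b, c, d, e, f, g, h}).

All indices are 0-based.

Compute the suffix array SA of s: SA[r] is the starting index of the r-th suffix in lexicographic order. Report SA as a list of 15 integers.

[6, 2, 12, 7, 14, 1, 0, 5, 10, 4, 9, 3, 13, 8, 11]

sorted suffixes:
  #0 SA[0]=6  'aagfehagb'
  #1 SA[1]=2  'affcaagfehagb'
  #2 SA[2]=12  'agb'
  #3 SA[3]=7  'agfehagb'
  #4 SA[4]=14  'b'
  #5 SA[5]=1  'baffcaagfehagb'
  #6 SA[6]=0  'bbaffcaagfehagb'
  #7 SA[7]=5  'caagfehagb'
  #8 SA[8]=10  'ehagb'
  #9 SA[9]=4  'fcaagfehagb'
  #10 SA[10]=9  'fehagb'
  #11 SA[11]=3  'ffcaagfehagb'
  #12 SA[12]=13  'gb'
  #13 SA[13]=8  'gfehagb'
  #14 SA[14]=11  'hagb'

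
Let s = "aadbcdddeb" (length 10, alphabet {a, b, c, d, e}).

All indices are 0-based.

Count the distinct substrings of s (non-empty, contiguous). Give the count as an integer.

49

rank | idx | suffix
   0 |   0 | aadbcdddeb
   1 |   1 | adbcdddeb
   2 |   9 | b
   3 |   3 | bcdddeb
   4 |   4 | cdddeb
   5 |   2 | dbcdddeb
   6 |   5 | dddeb
   7 |   6 | ddeb
   8 |   7 | deb
   9 |   8 | eb

SA = [0, 1, 9, 3, 4, 2, 5, 6, 7, 8]
i: (SA[i-1],SA[i]) lcp shared
  1: (0,1) 1 'a'
  2: (1,9) 0 ''
  3: (9,3) 1 'b'
  4: (3,4) 0 ''
  5: (4,2) 0 ''
  6: (2,5) 1 'd'
  7: (5,6) 2 'dd'
  8: (6,7) 1 'd'
  9: (7,8) 0 ''

n(n+1)/2 = 10·11/2 = 55
Σ LCP = 0 + 1 + 0 + 1 + 0 + 0 + 1 + 2 + 1 + 0 = 6
distinct = 55 − 6 = 49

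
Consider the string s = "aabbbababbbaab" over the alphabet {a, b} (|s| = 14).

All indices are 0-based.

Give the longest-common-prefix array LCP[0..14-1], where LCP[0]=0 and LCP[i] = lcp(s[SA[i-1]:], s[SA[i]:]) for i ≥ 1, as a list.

rank | idx | suffix
   0 |  11 | aab
   1 |   0 | aabbbababbbaab
   2 |  12 | ab
   3 |   5 | ababbbaab
   4 |   7 | abbbaab
   5 |   1 | abbbababbbaab
   6 |  13 | b
   7 |  10 | baab
   8 |   4 | bababbbaab
   9 |   6 | babbbaab
  10 |   9 | bbaab
  11 |   3 | bbababbbaab
  12 |   8 | bbbaab
  13 |   2 | bbbababbbaab

SA = [11, 0, 12, 5, 7, 1, 13, 10, 4, 6, 9, 3, 8, 2]
[i] adj suffixes → lcp
  [1] 11/0 → 3 ('aab')
  [2] 0/12 → 1 ('a')
  [3] 12/5 → 2 ('ab')
  [4] 5/7 → 2 ('ab')
  [5] 7/1 → 5 ('abbba')
  [6] 1/13 → 0 ('')
  [7] 13/10 → 1 ('b')
  [8] 10/4 → 2 ('ba')
  [9] 4/6 → 3 ('bab')
  [10] 6/9 → 1 ('b')
  [11] 9/3 → 3 ('bba')
  [12] 3/8 → 2 ('bb')
  [13] 8/2 → 4 ('bbba')

[0, 3, 1, 2, 2, 5, 0, 1, 2, 3, 1, 3, 2, 4]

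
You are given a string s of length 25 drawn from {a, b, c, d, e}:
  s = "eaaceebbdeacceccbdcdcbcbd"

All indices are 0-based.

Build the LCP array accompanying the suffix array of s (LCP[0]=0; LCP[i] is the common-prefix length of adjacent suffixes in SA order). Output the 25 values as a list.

rank→(start, suffix):
  0 → (1, 'aaceebbdeacceccbdcdcbcbd')
  1 → (10, 'acceccbdcdcbcbd')
  2 → (2, 'aceebbdeacceccbdcdcbcbd')
  3 → (6, 'bbdeacceccbdcdcbcbd')
  4 → (21, 'bcbd')
  5 → (23, 'bd')
  6 → (16, 'bdcdcbcbd')
  7 → (7, 'bdeacceccbdcdcbcbd')
  8 → (20, 'cbcbd')
  9 → (22, 'cbd')
  10 → (15, 'cbdcdcbcbd')
  11 → (14, 'ccbdcdcbcbd')
  12 → (11, 'cceccbdcdcbcbd')
  13 → (18, 'cdcbcbd')
  14 → (12, 'ceccbdcdcbcbd')
  15 → (3, 'ceebbdeacceccbdcdcbcbd')
  16 → (24, 'd')
  17 → (19, 'dcbcbd')
  18 → (17, 'dcdcbcbd')
  19 → (8, 'deacceccbdcdcbcbd')
  20 → (0, 'eaaceebbdeacceccbdcdcbcbd')
  21 → (9, 'eacceccbdcdcbcbd')
  22 → (5, 'ebbdeacceccbdcdcbcbd')
  23 → (13, 'eccbdcdcbcbd')
  24 → (4, 'eebbdeacceccbdcdcbcbd')

SA = [1, 10, 2, 6, 21, 23, 16, 7, 20, 22, 15, 14, 11, 18, 12, 3, 24, 19, 17, 8, 0, 9, 5, 13, 4]
rank  pair      lcp
   1  s[1:],s[10:]  1  'a'
   2  s[10:],s[2:]  2  'ac'
   3  s[2:],s[6:]  0  ''
   4  s[6:],s[21:]  1  'b'
   5  s[21:],s[23:]  1  'b'
   6  s[23:],s[16:]  2  'bd'
   7  s[16:],s[7:]  2  'bd'
   8  s[7:],s[20:]  0  ''
   9  s[20:],s[22:]  2  'cb'
  10  s[22:],s[15:]  3  'cbd'
  11  s[15:],s[14:]  1  'c'
  12  s[14:],s[11:]  2  'cc'
  13  s[11:],s[18:]  1  'c'
  14  s[18:],s[12:]  1  'c'
  15  s[12:],s[3:]  2  'ce'
  16  s[3:],s[24:]  0  ''
  17  s[24:],s[19:]  1  'd'
  18  s[19:],s[17:]  2  'dc'
  19  s[17:],s[8:]  1  'd'
  20  s[8:],s[0:]  0  ''
  21  s[0:],s[9:]  2  'ea'
  22  s[9:],s[5:]  1  'e'
  23  s[5:],s[13:]  1  'e'
  24  s[13:],s[4:]  1  'e'

[0, 1, 2, 0, 1, 1, 2, 2, 0, 2, 3, 1, 2, 1, 1, 2, 0, 1, 2, 1, 0, 2, 1, 1, 1]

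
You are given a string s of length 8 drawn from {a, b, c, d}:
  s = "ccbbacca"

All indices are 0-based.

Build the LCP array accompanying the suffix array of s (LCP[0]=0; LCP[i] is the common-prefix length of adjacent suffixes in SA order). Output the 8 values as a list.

rank→(start, suffix):
  0 → (7, 'a')
  1 → (4, 'acca')
  2 → (3, 'bacca')
  3 → (2, 'bbacca')
  4 → (6, 'ca')
  5 → (1, 'cbbacca')
  6 → (5, 'cca')
  7 → (0, 'ccbbacca')

SA = [7, 4, 3, 2, 6, 1, 5, 0]
[i] adj suffixes → lcp
  [1] 7/4 → 1 ('a')
  [2] 4/3 → 0 ('')
  [3] 3/2 → 1 ('b')
  [4] 2/6 → 0 ('')
  [5] 6/1 → 1 ('c')
  [6] 1/5 → 1 ('c')
  [7] 5/0 → 2 ('cc')

[0, 1, 0, 1, 0, 1, 1, 2]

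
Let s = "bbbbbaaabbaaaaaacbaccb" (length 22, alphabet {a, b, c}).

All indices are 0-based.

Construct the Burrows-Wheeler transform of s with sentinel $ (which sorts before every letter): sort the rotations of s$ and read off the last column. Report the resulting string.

rank  rotation                 last
    0  $bbbbbaaabbaaaaaacbaccb  b
    1  aaaaaacbaccb$bbbbbaaabb  b
    2  aaaaacbaccb$bbbbbaaabba  a
    3  aaaacbaccb$bbbbbaaabbaa  a
    4  aaabbaaaaaacbaccb$bbbbb  b
    5  aaacbaccb$bbbbbaaabbaaa  a
    6  aabbaaaaaacbaccb$bbbbba  a
    7  aacbaccb$bbbbbaaabbaaaa  a
    8  abbaaaaaacbaccb$bbbbbaa  a
    9  acbaccb$bbbbbaaabbaaaaa  a
   10  accb$bbbbbaaabbaaaaaacb  b
   11  b$bbbbbaaabbaaaaaacbacc  c
   12  baaaaaacbaccb$bbbbbaaab  b
   13  baaabbaaaaaacbaccb$bbbb  b
   14  baccb$bbbbbaaabbaaaaaac  c
   15  bbaaaaaacbaccb$bbbbbaaa  a
   16  bbaaabbaaaaaacbaccb$bbb  b
   17  bbbaaabbaaaaaacbaccb$bb  b
   18  bbbbaaabbaaaaaacbaccb$b  b
   19  bbbbbaaabbaaaaaacbaccb$  $
   20  cb$bbbbbaaabbaaaaaacbac  c
   21  cbaccb$bbbbbaaabbaaaaaa  a
   22  ccb$bbbbbaaabbaaaaaacba  a

bbaabaaaaabcbbcabbb$caa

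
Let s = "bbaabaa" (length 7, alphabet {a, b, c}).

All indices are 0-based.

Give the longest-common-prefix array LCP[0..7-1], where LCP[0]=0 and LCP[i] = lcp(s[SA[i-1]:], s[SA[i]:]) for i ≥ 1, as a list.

rank | idx | suffix
   0 |   6 | a
   1 |   5 | aa
   2 |   2 | aabaa
   3 |   3 | abaa
   4 |   4 | baa
   5 |   1 | baabaa
   6 |   0 | bbaabaa

SA = [6, 5, 2, 3, 4, 1, 0]
i: (SA[i-1],SA[i]) lcp shared
  1: (6,5) 1 'a'
  2: (5,2) 2 'aa'
  3: (2,3) 1 'a'
  4: (3,4) 0 ''
  5: (4,1) 3 'baa'
  6: (1,0) 1 'b'

[0, 1, 2, 1, 0, 3, 1]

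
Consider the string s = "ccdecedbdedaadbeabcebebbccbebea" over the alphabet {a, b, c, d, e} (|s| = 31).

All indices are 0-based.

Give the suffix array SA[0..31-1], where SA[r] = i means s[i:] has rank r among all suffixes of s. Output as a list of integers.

[30, 11, 16, 12, 22, 23, 17, 7, 28, 14, 20, 26, 25, 24, 0, 1, 18, 4, 10, 6, 13, 2, 8, 29, 15, 21, 27, 19, 3, 9, 5]

rank | idx | suffix
   0 |  30 | a
   1 |  11 | aadbeabcebebbccbebea
   2 |  16 | abcebebbccbebea
   3 |  12 | adbeabcebebbccbebea
   4 |  22 | bbccbebea
   5 |  23 | bccbebea
   6 |  17 | bcebebbccbebea
   7 |   7 | bdedaadbeabcebebbccbebea
   8 |  28 | bea
   9 |  14 | beabcebebbccbebea
  10 |  20 | bebbccbebea
  11 |  26 | bebea
  12 |  25 | cbebea
  13 |  24 | ccbebea
  14 |   0 | ccdecedbdedaadbeabcebebbccbebea
  15 |   1 | cdecedbdedaadbeabcebebbccbebea
  16 |  18 | cebebbccbebea
  17 |   4 | cedbdedaadbeabcebebbccbebea
  18 |  10 | daadbeabcebebbccbebea
  19 |   6 | dbdedaadbeabcebebbccbebea
  20 |  13 | dbeabcebebbccbebea
  21 |   2 | decedbdedaadbeabcebebbccbebea
  22 |   8 | dedaadbeabcebebbccbebea
  23 |  29 | ea
  24 |  15 | eabcebebbccbebea
  25 |  21 | ebbccbebea
  26 |  27 | ebea
  27 |  19 | ebebbccbebea
  28 |   3 | ecedbdedaadbeabcebebbccbebea
  29 |   9 | edaadbeabcebebbccbebea
  30 |   5 | edbdedaadbeabcebebbccbebea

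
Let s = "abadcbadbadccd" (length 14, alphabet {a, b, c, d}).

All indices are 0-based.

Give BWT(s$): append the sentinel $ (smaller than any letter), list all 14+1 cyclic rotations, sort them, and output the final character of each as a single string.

rank  rotation         last
    0  $abadcbadbadccd  d
    1  abadcbadbadccd$  $
    2  adbadccd$abadcb  b
    3  adcbadbadccd$ab  b
    4  adccd$abadcbadb  b
    5  badbadccd$abadc  c
    6  badcbadbadccd$a  a
    7  badccd$abadcbad  d
    8  cbadbadccd$abad  d
    9  ccd$abadcbadbad  d
   10  cd$abadcbadbadc  c
   11  d$abadcbadbadcc  c
   12  dbadccd$abadcba  a
   13  dcbadbadccd$aba  a
   14  dccd$abadcbadba  a

d$bbbcadddccaaa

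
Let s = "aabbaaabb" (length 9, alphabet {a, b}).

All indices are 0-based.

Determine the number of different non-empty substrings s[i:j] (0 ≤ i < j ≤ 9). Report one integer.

31

sorted suffixes:
  #0 SA[0]=4  'aaabb'
  #1 SA[1]=5  'aabb'
  #2 SA[2]=0  'aabbaaabb'
  #3 SA[3]=6  'abb'
  #4 SA[4]=1  'abbaaabb'
  #5 SA[5]=8  'b'
  #6 SA[6]=3  'baaabb'
  #7 SA[7]=7  'bb'
  #8 SA[8]=2  'bbaaabb'

SA = [4, 5, 0, 6, 1, 8, 3, 7, 2]
[i] adj suffixes → lcp
  [1] 4/5 → 2 ('aa')
  [2] 5/0 → 4 ('aabb')
  [3] 0/6 → 1 ('a')
  [4] 6/1 → 3 ('abb')
  [5] 1/8 → 0 ('')
  [6] 8/3 → 1 ('b')
  [7] 3/7 → 1 ('b')
  [8] 7/2 → 2 ('bb')

n(n+1)/2 = 9·10/2 = 45
Σ LCP = 0 + 2 + 4 + 1 + 3 + 0 + 1 + 1 + 2 = 14
distinct = 45 − 14 = 31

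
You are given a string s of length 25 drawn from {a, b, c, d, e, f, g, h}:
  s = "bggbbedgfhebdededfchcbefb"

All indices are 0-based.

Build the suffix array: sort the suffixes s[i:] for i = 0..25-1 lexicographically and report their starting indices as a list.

rank→(start, suffix):
  0 → (24, 'b')
  1 → (3, 'bbedgfhebdededfchcbefb')
  2 → (11, 'bdededfchcbefb')
  3 → (4, 'bedgfhebdededfchcbefb')
  4 → (21, 'befb')
  5 → (0, 'bggbbedgfhebdededfchcbefb')
  6 → (20, 'cbefb')
  7 → (18, 'chcbefb')
  8 → (12, 'dededfchcbefb')
  9 → (14, 'dedfchcbefb')
  10 → (16, 'dfchcbefb')
  11 → (6, 'dgfhebdededfchcbefb')
  12 → (10, 'ebdededfchcbefb')
  13 → (13, 'ededfchcbefb')
  14 → (15, 'edfchcbefb')
  15 → (5, 'edgfhebdededfchcbefb')
  16 → (22, 'efb')
  17 → (23, 'fb')
  18 → (17, 'fchcbefb')
  19 → (8, 'fhebdededfchcbefb')
  20 → (2, 'gbbedgfhebdededfchcbefb')
  21 → (7, 'gfhebdededfchcbefb')
  22 → (1, 'ggbbedgfhebdededfchcbefb')
  23 → (19, 'hcbefb')
  24 → (9, 'hebdededfchcbefb')

[24, 3, 11, 4, 21, 0, 20, 18, 12, 14, 16, 6, 10, 13, 15, 5, 22, 23, 17, 8, 2, 7, 1, 19, 9]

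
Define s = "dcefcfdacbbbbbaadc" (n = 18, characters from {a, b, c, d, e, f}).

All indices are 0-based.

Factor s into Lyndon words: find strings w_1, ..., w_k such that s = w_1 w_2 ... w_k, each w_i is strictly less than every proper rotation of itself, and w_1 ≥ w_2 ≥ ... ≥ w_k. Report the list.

["d", "cefcfd", "acbbbbb", "aadc"]

emit factor 1: 'd' (i=0, period=1)
emit factor 2: 'cefcfd' (i=1, period=6)
emit factor 3: 'acbbbbb' (i=7, period=7)
emit factor 4: 'aadc' (i=14, period=4)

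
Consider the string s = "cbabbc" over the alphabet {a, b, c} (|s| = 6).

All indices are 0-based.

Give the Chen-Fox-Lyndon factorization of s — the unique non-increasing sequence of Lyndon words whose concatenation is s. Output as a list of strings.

emit factor 1: 'c' (i=0, period=1)
emit factor 2: 'b' (i=1, period=1)
emit factor 3: 'abbc' (i=2, period=4)

["c", "b", "abbc"]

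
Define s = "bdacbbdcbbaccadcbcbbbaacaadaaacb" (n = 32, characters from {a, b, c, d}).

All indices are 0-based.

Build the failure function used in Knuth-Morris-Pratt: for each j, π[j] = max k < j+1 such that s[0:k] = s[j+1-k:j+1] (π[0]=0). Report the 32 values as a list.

[0, 0, 0, 0, 1, 1, 2, 0, 1, 1, 0, 0, 0, 0, 0, 0, 1, 0, 1, 1, 1, 0, 0, 0, 0, 0, 0, 0, 0, 0, 0, 1]

π[0] = 0
j=1 s[j]='d': π[1]=0 (border '')
j=2 s[j]='a': π[2]=0 (border '')
j=3 s[j]='c': π[3]=0 (border '')
j=4 s[j]='b': π[4]=1 (border 'b')
j=5 s[j]='b': k: 1→0; π[5]=1 (border 'b')
j=6 s[j]='d': π[6]=2 (border 'bd')
j=7 s[j]='c': k: 2→0; π[7]=0 (border '')
j=8 s[j]='b': π[8]=1 (border 'b')
j=9 s[j]='b': k: 1→0; π[9]=1 (border 'b')
j=10 s[j]='a': k: 1→0; π[10]=0 (border '')
j=11 s[j]='c': π[11]=0 (border '')
j=12 s[j]='c': π[12]=0 (border '')
j=13 s[j]='a': π[13]=0 (border '')
j=14 s[j]='d': π[14]=0 (border '')
j=15 s[j]='c': π[15]=0 (border '')
j=16 s[j]='b': π[16]=1 (border 'b')
j=17 s[j]='c': k: 1→0; π[17]=0 (border '')
j=18 s[j]='b': π[18]=1 (border 'b')
j=19 s[j]='b': k: 1→0; π[19]=1 (border 'b')
j=20 s[j]='b': k: 1→0; π[20]=1 (border 'b')
j=21 s[j]='a': k: 1→0; π[21]=0 (border '')
j=22 s[j]='a': π[22]=0 (border '')
j=23 s[j]='c': π[23]=0 (border '')
j=24 s[j]='a': π[24]=0 (border '')
j=25 s[j]='a': π[25]=0 (border '')
j=26 s[j]='d': π[26]=0 (border '')
j=27 s[j]='a': π[27]=0 (border '')
j=28 s[j]='a': π[28]=0 (border '')
j=29 s[j]='a': π[29]=0 (border '')
j=30 s[j]='c': π[30]=0 (border '')
j=31 s[j]='b': π[31]=1 (border 'b')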